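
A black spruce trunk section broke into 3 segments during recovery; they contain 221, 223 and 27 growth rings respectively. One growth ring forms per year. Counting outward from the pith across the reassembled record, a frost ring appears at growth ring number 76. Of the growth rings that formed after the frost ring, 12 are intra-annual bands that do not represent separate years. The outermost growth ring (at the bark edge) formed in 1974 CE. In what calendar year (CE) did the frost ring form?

1591 CE

Total growth rings = 221 + 223 + 27 = 471.
471 − 76 = 395 growth rings lie beyond the frost ring toward the bark edge.
Excluding 12 false growth rings: 395 − 12 = 383.
The growth ring at the bark edge is 1974 CE, so the frost ring dates to 1974 − 383 = 1591 CE.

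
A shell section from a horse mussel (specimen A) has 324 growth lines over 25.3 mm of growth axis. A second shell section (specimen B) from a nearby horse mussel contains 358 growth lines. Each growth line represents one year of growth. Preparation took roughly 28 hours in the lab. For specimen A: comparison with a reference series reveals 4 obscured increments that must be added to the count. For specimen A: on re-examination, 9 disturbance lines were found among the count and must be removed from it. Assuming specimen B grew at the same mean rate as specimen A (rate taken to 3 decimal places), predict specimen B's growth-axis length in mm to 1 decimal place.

Specimen A: adjusted count: 324 − 9 + 4 = 319 growth lines.
A: Mean rate = 25.3 mm / 319 years ≈ 0.079 mm/yr.
For B, 0.079 mm/year × 358 years = 28.3 mm.

28.3 mm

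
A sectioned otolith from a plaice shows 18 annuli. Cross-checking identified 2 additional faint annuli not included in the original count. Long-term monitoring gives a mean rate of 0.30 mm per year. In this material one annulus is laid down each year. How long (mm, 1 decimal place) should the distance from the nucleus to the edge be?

6.0 mm

Correcting the raw count gives 18 + 2 = 20 true annuli.
20 years at 0.30 mm/year gives 0.30 × 20 = 6.0 mm.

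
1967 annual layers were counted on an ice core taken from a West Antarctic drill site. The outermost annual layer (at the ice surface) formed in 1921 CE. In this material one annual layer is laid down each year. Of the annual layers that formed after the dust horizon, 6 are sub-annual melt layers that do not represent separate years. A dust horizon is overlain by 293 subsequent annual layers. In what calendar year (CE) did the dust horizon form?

1634 CE

There are 293 annual layers younger than the dust horizon.
Removing the 6 false annual layers leaves 293 − 6 = 287 true annual layers beyond the dust horizon.
Counting back 287 years from 1921 CE places the dust horizon in 1921 − 287 = 1634 CE.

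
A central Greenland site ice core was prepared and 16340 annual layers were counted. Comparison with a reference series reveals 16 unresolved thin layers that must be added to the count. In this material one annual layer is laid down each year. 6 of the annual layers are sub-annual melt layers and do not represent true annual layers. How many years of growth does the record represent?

16350 years

Adjusted count: 16340 − 6 + 16 = 16350 annual layers.
At one annual layer per year, that is 16350 years.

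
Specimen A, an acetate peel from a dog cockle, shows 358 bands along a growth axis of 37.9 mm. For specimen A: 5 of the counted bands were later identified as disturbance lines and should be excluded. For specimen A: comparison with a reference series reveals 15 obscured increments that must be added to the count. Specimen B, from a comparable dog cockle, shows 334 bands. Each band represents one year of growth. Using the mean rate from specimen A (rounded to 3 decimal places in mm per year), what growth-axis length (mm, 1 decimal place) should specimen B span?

Specimen A: after corrections the count is 358 − 5 + 15 = 368 bands.
A: Extension rate ≈ 37.9 / 368 = 0.103 mm/year.
Length of B = 0.103 × 334 = 34.4 mm.

34.4 mm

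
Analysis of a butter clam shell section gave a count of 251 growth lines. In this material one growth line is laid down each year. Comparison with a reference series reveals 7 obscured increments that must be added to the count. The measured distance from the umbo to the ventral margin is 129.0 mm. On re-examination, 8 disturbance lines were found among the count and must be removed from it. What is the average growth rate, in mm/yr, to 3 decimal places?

True growth line count = 251 − 8 + 7 = 250.
Extension rate ≈ 129.0 / 250 = 0.516 mm/yr.

0.516 mm/yr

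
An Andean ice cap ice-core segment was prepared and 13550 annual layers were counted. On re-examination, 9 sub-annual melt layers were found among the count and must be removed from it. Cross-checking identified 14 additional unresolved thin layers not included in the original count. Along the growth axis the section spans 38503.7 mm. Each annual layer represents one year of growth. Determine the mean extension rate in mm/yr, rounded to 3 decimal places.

Adjusted count: 13550 − 9 + 14 = 13555 annual layers.
Extension rate ≈ 38503.7 / 13555 = 2.841 mm/yr.

2.841 mm/yr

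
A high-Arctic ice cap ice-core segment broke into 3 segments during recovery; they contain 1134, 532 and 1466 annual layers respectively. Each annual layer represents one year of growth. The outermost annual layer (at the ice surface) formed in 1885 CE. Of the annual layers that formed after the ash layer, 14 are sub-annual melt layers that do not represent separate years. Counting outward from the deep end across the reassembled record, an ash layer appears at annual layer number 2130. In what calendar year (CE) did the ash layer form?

Total annual layers = 1134 + 532 + 1466 = 3132.
Between annual layer 2130 and the ice surface there are 3132 − 2130 = 1002 annual layers.
Removing the 14 false annual layers leaves 1002 − 14 = 988 true annual layers beyond the ash layer.
Counting back 988 years from 1885 CE places the ash layer in 1885 − 988 = 897 CE.

897 CE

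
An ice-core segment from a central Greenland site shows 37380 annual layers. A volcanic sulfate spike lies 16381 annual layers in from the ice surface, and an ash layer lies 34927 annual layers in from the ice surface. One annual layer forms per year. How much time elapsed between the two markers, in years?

Separation: 34927 − 16381 = 18546 annual layers.
That is 18546 years at one annual layer per year.

18546 years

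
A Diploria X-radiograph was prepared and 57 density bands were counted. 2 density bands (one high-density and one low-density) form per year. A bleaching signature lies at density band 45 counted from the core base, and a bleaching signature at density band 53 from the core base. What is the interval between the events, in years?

The two markers are separated by 53 − 45 = 8 density bands.
With 2 density bands per year, 8 / 2 = 4 years.

4 yr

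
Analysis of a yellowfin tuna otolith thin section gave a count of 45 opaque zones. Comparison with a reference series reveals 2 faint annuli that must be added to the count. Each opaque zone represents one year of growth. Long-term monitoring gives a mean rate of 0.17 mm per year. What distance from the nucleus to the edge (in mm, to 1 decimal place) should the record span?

After corrections the count is 45 + 2 = 47 opaque zones.
Length ≈ 0.17 × 47 = 8.0 mm.

8.0 mm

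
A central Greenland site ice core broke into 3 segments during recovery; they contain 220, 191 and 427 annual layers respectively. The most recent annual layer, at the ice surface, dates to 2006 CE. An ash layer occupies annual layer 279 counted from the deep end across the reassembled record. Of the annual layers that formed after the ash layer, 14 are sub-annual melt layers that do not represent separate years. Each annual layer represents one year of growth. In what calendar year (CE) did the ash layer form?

Total annual layers = 220 + 191 + 427 = 838.
838 − 279 = 559 annual layers lie beyond the ash layer toward the ice surface.
559 − 14 false = 545 true annual layers after the ash layer.
The annual layer at the ice surface is 2006 CE, so the ash layer dates to 2006 − 545 = 1461 CE.

1461 CE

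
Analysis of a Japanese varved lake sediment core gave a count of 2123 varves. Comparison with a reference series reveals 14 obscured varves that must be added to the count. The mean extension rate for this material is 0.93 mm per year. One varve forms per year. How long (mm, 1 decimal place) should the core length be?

True varve count = 2123 + 14 = 2137.
Length ≈ 0.93 × 2137 = 1987.4 mm.

1987.4 mm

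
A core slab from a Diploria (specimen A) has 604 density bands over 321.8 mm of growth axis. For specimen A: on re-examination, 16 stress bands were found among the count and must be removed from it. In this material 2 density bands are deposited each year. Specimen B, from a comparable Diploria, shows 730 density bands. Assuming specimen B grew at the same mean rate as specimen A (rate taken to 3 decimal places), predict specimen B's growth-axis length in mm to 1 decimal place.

399.7 mm

Specimen A: adjusted count: 604 − 16 = 588 density bands.
Specimen A: with 2 density bands per year, 588 / 2 = 294 years.
A: Extension rate ≈ 321.8 / 294 = 1.095 mm/yr.
Specimen B: 730 density bands at 2 per year is 730 / 2 = 365 years. B's length ≈ 1.095 × 365 = 399.7 mm.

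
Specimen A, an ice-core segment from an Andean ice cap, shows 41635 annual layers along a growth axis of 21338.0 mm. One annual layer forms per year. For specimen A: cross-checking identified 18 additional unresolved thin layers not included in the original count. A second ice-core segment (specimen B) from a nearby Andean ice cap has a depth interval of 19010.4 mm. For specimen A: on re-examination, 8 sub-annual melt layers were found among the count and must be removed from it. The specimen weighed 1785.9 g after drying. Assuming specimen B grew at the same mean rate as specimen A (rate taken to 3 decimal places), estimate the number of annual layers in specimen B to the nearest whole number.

37130 annual layers

Specimen A: adjusted count: 41635 − 8 + 18 = 41645 annual layers.
A: Extension rate ≈ 21338.0 / 41645 = 0.512 mm/yr.
Specimen B: 19010.4 mm / 0.512 mm per year = 37129.69 years ≈ 37130 annual layers.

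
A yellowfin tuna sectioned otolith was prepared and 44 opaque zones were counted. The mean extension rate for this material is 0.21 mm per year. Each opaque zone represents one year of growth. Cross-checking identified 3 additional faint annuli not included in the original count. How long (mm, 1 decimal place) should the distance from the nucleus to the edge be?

9.9 mm

True opaque zone count = 44 + 3 = 47.
Predicted length = 0.21 mm/year × 47 years = 9.9 mm.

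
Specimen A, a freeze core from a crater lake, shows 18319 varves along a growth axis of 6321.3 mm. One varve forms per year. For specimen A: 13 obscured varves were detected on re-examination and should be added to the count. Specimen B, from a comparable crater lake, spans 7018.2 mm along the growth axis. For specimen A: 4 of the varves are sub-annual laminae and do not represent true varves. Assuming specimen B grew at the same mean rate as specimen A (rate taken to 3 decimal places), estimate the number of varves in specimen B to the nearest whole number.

20343 varves

Specimen A: true varve count = 18319 − 4 + 13 = 18328.
A: 6321.3 mm over 18328 years gives 6321.3 / 18328 ≈ 0.345 mm/year.
B spans 7018.2 / 0.345 = 20342.61 years ≈ 20343 varves.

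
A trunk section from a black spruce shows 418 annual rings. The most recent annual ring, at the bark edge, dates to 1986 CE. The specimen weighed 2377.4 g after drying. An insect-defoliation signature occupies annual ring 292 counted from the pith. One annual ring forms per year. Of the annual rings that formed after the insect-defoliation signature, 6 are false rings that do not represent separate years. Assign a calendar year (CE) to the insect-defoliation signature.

1866 CE

418 − 292 = 126 annual rings lie beyond the insect-defoliation signature toward the bark edge.
Excluding 6 false annual rings: 126 − 6 = 120.
The annual ring at the bark edge is 1986 CE, so the insect-defoliation signature dates to 1986 − 120 = 1866 CE.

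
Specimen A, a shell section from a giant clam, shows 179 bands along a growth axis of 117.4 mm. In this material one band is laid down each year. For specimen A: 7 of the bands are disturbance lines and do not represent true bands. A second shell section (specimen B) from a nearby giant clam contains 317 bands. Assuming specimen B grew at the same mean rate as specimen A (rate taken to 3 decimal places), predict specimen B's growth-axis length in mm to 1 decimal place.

216.5 mm

Specimen A: correcting the raw count gives 179 − 7 = 172 true bands.
A: Extension rate ≈ 117.4 / 172 = 0.683 mm/yr.
B's length ≈ 0.683 × 317 = 216.5 mm.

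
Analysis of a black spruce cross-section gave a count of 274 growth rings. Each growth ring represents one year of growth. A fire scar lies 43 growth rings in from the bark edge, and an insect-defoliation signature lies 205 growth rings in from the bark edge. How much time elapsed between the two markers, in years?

162 years

The two markers are separated by 205 − 43 = 162 growth rings.
One growth ring per year makes the interval 162 years.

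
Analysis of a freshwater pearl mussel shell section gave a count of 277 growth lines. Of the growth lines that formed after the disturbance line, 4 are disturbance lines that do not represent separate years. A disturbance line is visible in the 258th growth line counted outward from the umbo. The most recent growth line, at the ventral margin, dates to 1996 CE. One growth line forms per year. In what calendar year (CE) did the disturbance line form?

Between growth line 258 and the ventral margin there are 277 − 258 = 19 growth lines.
Removing the 4 false growth lines leaves 19 − 4 = 15 true growth lines beyond the disturbance line.
Counting back 15 years from 1996 CE places the disturbance line in 1996 − 15 = 1981 CE.

1981 CE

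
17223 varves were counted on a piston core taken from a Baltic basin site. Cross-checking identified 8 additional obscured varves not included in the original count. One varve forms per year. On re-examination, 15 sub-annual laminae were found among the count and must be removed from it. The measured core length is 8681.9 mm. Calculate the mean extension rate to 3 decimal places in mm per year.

Adjusted count: 17223 − 15 + 8 = 17216 varves.
8681.9 mm over 17216 years gives 8681.9 / 17216 ≈ 0.504 mm per year.

0.504 mm per year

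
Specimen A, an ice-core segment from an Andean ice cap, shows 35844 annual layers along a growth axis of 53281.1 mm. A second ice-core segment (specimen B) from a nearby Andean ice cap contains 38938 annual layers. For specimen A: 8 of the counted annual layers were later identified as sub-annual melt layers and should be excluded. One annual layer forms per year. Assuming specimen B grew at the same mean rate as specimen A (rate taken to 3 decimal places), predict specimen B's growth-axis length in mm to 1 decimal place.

Specimen A: correcting the raw count gives 35844 − 8 = 35836 true annual layers.
A: 53281.1 mm over 35836 years gives 53281.1 / 35836 ≈ 1.487 mm/year.
Length of B = 1.487 × 38938 = 57900.8 mm.

57900.8 mm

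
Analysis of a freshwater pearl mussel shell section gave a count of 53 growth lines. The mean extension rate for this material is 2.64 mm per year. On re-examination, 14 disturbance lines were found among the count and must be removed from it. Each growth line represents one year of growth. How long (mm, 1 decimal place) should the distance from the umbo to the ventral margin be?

103.0 mm

After corrections the count is 53 − 14 = 39 growth lines.
Predicted length = 2.64 mm/year × 39 years = 103.0 mm.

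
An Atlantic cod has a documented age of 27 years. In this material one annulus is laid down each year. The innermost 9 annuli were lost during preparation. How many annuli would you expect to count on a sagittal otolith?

18 annuli

At one annulus per year, 27 years correspond to 27 annuli.
Less the 9 uncaptured annuli: 27 − 9 = 18.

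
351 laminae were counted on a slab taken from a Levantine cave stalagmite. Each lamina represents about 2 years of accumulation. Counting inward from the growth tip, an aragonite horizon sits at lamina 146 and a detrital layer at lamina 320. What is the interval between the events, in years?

Separation: 320 − 146 = 174 laminae.
At 2 years per lamina, 174 × 2 = 348 years.

348 yr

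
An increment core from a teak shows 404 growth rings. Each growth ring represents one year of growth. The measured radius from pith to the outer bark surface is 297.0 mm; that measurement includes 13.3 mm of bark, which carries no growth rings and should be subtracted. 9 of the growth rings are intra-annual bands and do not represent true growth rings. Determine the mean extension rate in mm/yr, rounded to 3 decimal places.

0.718 mm/yr

Adjusted count: 404 − 9 = 395 growth rings.
Removing the 13.3 mm offcut leaves 297.0 − 13.3 = 283.7 mm.
Extension rate ≈ 283.7 / 395 = 0.718 mm/yr.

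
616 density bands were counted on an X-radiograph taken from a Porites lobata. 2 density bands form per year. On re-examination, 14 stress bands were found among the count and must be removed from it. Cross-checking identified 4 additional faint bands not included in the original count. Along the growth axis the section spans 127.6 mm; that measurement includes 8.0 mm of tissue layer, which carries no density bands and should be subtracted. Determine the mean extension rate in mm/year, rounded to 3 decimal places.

Correcting the raw count gives 616 − 14 + 4 = 606 true density bands.
606 density bands at 2 per year is 606 / 2 = 303 years.
Net length = 127.6 − 8.0 = 119.6 mm.
119.6 mm over 303 years gives 119.6 / 303 ≈ 0.395 mm/year.

0.395 mm/year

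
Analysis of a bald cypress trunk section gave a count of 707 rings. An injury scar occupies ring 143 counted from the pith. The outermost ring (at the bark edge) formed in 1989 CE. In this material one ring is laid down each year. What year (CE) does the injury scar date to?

1425 CE

Between ring 143 and the bark edge there are 707 − 143 = 564 rings.
1989 − 564 = 1425 CE.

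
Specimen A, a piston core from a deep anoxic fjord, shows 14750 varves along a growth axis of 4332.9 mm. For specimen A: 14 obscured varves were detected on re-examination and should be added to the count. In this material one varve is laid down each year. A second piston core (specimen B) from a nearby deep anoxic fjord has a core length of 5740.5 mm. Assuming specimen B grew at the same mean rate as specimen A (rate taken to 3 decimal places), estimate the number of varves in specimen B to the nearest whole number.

19592 varves

Specimen A: after corrections the count is 14750 + 14 = 14764 varves.
A: Extension rate ≈ 4332.9 / 14764 = 0.293 mm per year.
Specimen B: 5740.5 mm / 0.293 mm per year = 19592.15 years ≈ 19592 varves.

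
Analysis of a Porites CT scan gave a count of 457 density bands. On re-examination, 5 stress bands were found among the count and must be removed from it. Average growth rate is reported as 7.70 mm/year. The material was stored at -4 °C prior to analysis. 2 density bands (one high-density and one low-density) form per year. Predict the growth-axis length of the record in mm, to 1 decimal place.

True density band count = 457 − 5 = 452.
With 2 density bands per year, 452 / 2 = 226 years.
Predicted length = 7.70 mm/year × 226 years = 1740.2 mm.

1740.2 mm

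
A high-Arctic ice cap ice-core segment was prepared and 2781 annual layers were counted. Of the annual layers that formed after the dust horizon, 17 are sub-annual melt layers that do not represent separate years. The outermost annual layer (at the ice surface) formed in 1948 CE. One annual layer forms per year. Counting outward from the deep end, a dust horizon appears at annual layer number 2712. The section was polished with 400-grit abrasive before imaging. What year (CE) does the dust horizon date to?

1896 CE

2781 − 2712 = 69 annual layers lie beyond the dust horizon toward the ice surface.
Excluding 17 false annual layers: 69 − 17 = 52.
1948 − 52 = 1896 CE.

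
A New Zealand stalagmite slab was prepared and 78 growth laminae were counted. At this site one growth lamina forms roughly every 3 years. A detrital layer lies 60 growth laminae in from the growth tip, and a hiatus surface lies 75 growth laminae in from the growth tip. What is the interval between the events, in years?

45 years

75 − 60 = 15 growth laminae lie between the two events.
15 growth laminae at 3 years each span 15 × 3 = 45 years.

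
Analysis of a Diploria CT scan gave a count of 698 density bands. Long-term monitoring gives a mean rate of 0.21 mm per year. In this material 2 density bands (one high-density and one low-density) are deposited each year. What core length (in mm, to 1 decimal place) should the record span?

Dividing by 2 density bands per year: 698 / 2 = 349 years.
349 years at 0.21 mm/year gives 0.21 × 349 = 73.3 mm.

73.3 mm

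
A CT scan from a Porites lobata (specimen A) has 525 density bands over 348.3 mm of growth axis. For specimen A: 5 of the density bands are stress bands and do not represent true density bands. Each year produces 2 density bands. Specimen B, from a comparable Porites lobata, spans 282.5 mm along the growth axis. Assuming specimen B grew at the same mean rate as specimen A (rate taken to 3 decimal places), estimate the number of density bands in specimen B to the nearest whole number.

Specimen A: after corrections the count is 525 − 5 = 520 density bands.
Specimen A: dividing by 2 density bands per year: 520 / 2 = 260 years.
A: 348.3 mm over 260 years gives 348.3 / 260 ≈ 1.340 mm per year.
Specimen B: 282.5 mm / 1.340 mm per year = 210.82 years; at 2 density bands per year that is 210.82 × 2 ≈ 422 density bands.

422 density bands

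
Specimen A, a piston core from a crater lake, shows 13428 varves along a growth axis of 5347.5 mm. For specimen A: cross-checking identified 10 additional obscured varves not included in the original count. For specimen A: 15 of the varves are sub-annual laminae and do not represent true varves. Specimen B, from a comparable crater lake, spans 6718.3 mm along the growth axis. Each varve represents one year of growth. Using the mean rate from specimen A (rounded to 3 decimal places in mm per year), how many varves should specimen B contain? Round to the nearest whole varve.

16880 varves

Specimen A: true varve count = 13428 − 15 + 10 = 13423.
A: 5347.5 mm over 13423 years gives 5347.5 / 13423 ≈ 0.398 mm/year.
Specimen B: 6718.3 mm / 0.398 mm per year = 16880.15 years ≈ 16880 varves.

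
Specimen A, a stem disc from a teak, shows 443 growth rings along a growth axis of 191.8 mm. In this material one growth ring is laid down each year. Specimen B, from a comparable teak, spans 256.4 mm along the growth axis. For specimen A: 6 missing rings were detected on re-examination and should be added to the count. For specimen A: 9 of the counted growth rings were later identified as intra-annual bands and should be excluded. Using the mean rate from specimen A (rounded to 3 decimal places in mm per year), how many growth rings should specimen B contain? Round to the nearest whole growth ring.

Specimen A: after corrections the count is 443 − 9 + 6 = 440 growth rings.
A: Extension rate ≈ 191.8 / 440 = 0.436 mm/yr.
For B, 256.4 / 0.436 = 588.07 years ≈ 588 growth rings.

588 growth rings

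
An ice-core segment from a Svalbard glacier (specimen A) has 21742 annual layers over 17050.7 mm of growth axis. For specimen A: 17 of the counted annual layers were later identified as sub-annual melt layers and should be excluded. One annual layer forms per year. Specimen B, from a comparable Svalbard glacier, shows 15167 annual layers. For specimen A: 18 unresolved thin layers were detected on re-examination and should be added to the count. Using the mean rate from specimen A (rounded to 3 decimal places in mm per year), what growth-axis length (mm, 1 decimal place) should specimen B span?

Specimen A: after corrections the count is 21742 − 17 + 18 = 21743 annual layers.
A: Mean rate = 17050.7 mm / 21743 years ≈ 0.784 mm/yr.
B's length ≈ 0.784 × 15167 = 11890.9 mm.

11890.9 mm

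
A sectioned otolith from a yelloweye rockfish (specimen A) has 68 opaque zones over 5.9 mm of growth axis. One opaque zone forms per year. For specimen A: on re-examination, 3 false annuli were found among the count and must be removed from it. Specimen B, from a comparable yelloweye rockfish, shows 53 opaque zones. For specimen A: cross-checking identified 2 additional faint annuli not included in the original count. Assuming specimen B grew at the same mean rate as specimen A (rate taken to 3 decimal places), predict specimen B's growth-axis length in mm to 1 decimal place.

4.7 mm

Specimen A: adjusted count: 68 − 3 + 2 = 67 opaque zones.
A: 5.9 mm over 67 years gives 5.9 / 67 ≈ 0.088 mm per year.
Length of B = 0.088 × 53 = 4.7 mm.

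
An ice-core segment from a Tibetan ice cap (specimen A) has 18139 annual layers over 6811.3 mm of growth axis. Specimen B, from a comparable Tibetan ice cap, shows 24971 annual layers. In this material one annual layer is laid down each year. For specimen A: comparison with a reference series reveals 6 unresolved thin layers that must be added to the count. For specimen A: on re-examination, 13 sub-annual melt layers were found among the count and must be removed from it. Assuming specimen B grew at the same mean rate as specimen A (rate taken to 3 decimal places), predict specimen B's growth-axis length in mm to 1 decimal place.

Specimen A: true annual layer count = 18139 − 13 + 6 = 18132.
A: 6811.3 mm over 18132 years gives 6811.3 / 18132 ≈ 0.376 mm/yr.
B's length ≈ 0.376 × 24971 = 9389.1 mm.

9389.1 mm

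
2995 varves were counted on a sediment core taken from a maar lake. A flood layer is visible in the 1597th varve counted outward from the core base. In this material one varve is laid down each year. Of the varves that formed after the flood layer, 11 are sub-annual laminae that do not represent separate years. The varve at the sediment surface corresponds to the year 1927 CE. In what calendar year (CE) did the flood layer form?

The flood layer sits at varve 1597 from the core base, so 2995 − 1597 = 1398 varves formed after it.
Excluding 11 false varves: 1398 − 11 = 1387.
The varve at the sediment surface is 1927 CE, so the flood layer dates to 1927 − 1387 = 540 CE.

540 CE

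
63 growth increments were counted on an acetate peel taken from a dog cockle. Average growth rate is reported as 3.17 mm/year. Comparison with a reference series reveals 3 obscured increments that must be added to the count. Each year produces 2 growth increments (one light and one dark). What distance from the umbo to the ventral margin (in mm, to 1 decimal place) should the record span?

True growth increment count = 63 + 3 = 66.
With 2 growth increments per year, 66 / 2 = 33 years.
Length ≈ 3.17 × 33 = 104.6 mm.

104.6 mm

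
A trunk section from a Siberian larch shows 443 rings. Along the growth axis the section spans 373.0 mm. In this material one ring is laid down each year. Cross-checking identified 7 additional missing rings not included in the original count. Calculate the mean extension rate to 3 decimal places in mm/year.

0.829 mm/year

True ring count = 443 + 7 = 450.
Extension rate ≈ 373.0 / 450 = 0.829 mm/year.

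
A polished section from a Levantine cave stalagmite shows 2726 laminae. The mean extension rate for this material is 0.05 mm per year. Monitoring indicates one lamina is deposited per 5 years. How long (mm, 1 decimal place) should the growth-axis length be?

681.5 mm

Multiplying by 5 years per lamina: 2726 × 5 = 13630 years.
13630 years at 0.05 mm/year gives 0.05 × 13630 = 681.5 mm.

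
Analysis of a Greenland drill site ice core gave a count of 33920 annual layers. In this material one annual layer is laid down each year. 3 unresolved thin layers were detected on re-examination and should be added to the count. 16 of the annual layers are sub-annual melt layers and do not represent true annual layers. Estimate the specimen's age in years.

33907 years

True annual layer count = 33920 − 16 + 3 = 33907.
One annual layer per year makes the duration 33907 years.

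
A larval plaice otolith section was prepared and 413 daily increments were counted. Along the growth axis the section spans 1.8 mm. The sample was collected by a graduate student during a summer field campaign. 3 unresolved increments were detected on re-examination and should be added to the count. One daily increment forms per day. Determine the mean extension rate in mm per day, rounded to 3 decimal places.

Adjusted count: 413 + 3 = 416 daily increments.
1.8 mm over 416 days gives 1.8 / 416 ≈ 0.004 mm per day.

0.004 mm per day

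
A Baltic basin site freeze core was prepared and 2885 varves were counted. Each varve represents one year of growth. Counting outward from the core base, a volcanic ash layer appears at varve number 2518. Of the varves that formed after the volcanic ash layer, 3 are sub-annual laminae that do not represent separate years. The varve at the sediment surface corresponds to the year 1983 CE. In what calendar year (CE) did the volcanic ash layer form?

1619 CE

The volcanic ash layer sits at varve 2518 from the core base, so 2885 − 2518 = 367 varves formed after it.
367 − 3 false = 364 true varves after the volcanic ash layer.
1983 − 364 = 1619 CE.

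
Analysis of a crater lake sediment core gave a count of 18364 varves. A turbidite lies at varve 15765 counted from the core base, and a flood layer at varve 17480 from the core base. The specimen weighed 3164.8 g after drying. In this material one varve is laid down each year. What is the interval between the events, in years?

Separation: 17480 − 15765 = 1715 varves.
At one varve per year, 1715 years elapsed between them.

1715 yr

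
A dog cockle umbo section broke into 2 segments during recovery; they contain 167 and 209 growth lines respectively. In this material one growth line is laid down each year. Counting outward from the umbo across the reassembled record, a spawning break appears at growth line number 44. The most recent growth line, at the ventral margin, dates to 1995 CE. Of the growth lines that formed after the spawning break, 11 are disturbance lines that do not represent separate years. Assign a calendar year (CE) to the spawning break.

Total growth lines = 167 + 209 = 376.
376 − 44 = 332 growth lines lie beyond the spawning break toward the ventral margin.
Excluding 11 false growth lines: 332 − 11 = 321.
Counting back 321 years from 1995 CE places the spawning break in 1995 − 321 = 1674 CE.

1674 CE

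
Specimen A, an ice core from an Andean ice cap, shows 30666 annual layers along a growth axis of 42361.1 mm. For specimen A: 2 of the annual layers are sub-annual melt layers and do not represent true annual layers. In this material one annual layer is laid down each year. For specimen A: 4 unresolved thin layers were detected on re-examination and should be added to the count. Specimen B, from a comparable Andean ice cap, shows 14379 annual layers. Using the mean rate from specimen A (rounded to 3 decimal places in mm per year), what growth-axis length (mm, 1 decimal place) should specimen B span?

Specimen A: after corrections the count is 30666 − 2 + 4 = 30668 annual layers.
A: 42361.1 mm over 30668 years gives 42361.1 / 30668 ≈ 1.381 mm/year.
Length of B = 1.381 × 14379 = 19857.4 mm.

19857.4 mm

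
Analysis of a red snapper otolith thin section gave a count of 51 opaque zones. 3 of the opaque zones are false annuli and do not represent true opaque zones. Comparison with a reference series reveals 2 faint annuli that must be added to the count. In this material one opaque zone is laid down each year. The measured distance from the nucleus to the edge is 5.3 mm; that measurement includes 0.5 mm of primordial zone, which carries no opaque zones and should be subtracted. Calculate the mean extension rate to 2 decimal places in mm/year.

Adjusted count: 51 − 3 + 2 = 50 opaque zones.
The growth record spans 5.3 − 0.5 = 4.8 mm.
Extension rate ≈ 4.8 / 50 = 0.10 mm/year.

0.10 mm/year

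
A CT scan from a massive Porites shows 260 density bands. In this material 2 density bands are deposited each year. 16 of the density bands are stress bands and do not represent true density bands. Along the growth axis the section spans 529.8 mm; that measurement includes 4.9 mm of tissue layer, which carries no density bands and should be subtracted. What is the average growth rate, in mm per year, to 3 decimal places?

Correcting the raw count gives 260 − 16 = 244 true density bands.
244 density bands at 2 per year is 244 / 2 = 122 years.
Net length = 529.8 − 4.9 = 524.9 mm.
Mean rate = 524.9 mm / 122 years ≈ 4.302 mm per year.

4.302 mm per year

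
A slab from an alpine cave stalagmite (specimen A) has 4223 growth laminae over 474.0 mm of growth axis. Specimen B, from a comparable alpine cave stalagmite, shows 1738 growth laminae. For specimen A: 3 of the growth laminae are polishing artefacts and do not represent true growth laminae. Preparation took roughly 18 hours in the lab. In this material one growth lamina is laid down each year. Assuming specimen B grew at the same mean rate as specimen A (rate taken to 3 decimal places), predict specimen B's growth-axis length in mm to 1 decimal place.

Specimen A: correcting the raw count gives 4223 − 3 = 4220 true growth laminae.
A: Extension rate ≈ 474.0 / 4220 = 0.112 mm/year.
Length of B = 0.112 × 1738 = 194.7 mm.

194.7 mm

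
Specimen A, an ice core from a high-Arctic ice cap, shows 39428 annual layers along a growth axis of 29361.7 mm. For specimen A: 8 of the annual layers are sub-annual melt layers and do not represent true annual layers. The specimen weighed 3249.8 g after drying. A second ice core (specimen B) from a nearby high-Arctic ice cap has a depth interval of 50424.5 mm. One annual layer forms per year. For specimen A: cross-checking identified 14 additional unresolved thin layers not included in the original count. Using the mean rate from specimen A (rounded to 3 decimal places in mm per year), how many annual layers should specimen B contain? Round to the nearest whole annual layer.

67684 annual layers

Specimen A: correcting the raw count gives 39428 − 8 + 14 = 39434 true annual layers.
A: Extension rate ≈ 29361.7 / 39434 = 0.745 mm per year.
For B, 50424.5 / 0.745 = 67683.89 years ≈ 67684 annual layers.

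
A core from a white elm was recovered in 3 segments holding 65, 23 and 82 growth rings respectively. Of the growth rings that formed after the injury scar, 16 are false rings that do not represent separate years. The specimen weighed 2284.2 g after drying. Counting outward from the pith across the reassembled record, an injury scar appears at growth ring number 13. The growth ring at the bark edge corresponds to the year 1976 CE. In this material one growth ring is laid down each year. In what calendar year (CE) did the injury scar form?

1835 CE

Total growth rings = 65 + 23 + 82 = 170.
Between growth ring 13 and the bark edge there are 170 − 13 = 157 growth rings.
Removing the 16 false growth rings leaves 157 − 16 = 141 true growth rings beyond the injury scar.
The growth ring at the bark edge is 1976 CE, so the injury scar dates to 1976 − 141 = 1835 CE.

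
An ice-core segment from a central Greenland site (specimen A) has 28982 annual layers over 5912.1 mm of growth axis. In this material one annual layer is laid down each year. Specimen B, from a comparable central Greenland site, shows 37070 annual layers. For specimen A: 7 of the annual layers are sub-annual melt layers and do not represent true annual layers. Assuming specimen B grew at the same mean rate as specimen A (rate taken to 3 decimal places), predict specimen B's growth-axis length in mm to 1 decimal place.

7562.3 mm

Specimen A: after corrections the count is 28982 − 7 = 28975 annual layers.
A: Mean rate = 5912.1 mm / 28975 years ≈ 0.204 mm/yr.
Length of B = 0.204 × 37070 = 7562.3 mm.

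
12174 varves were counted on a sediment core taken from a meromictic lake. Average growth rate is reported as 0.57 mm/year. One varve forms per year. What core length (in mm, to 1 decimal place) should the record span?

6939.2 mm

The record spans 12174 years at 0.57 mm per year.
12174 years at 0.57 mm/year gives 0.57 × 12174 = 6939.2 mm.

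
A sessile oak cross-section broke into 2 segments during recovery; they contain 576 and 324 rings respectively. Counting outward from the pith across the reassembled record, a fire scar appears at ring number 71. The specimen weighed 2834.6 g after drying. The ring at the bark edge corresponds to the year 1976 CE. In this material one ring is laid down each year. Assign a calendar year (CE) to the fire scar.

Total rings = 576 + 324 = 900.
Between ring 71 and the bark edge there are 900 − 71 = 829 rings.
The ring at the bark edge is 1976 CE, so the fire scar dates to 1976 − 829 = 1147 CE.

1147 CE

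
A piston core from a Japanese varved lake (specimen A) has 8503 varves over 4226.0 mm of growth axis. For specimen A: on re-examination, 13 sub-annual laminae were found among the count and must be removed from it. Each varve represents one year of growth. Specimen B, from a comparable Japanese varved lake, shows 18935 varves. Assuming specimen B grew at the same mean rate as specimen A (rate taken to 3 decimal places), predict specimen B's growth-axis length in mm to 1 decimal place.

Specimen A: correcting the raw count gives 8503 − 13 = 8490 true varves.
A: Mean rate = 4226.0 mm / 8490 years ≈ 0.498 mm/year.
B's length ≈ 0.498 × 18935 = 9429.6 mm.

9429.6 mm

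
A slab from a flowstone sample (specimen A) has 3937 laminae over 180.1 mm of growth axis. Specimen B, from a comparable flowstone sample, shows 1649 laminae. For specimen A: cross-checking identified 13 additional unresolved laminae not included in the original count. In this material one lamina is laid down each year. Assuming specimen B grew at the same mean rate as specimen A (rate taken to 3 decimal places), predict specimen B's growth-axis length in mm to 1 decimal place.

Specimen A: true lamina count = 3937 + 13 = 3950.
A: Extension rate ≈ 180.1 / 3950 = 0.046 mm per year.
Length of B = 0.046 × 1649 = 75.9 mm.

75.9 mm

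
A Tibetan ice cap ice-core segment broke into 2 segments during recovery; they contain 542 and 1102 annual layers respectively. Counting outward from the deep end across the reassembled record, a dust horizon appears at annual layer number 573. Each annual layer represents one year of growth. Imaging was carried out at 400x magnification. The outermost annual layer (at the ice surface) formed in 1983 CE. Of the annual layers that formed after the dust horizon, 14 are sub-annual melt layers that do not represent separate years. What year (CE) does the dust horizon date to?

Total annual layers = 542 + 1102 = 1644.
1644 − 573 = 1071 annual layers lie beyond the dust horizon toward the ice surface.
Removing the 14 false annual layers leaves 1071 − 14 = 1057 true annual layers beyond the dust horizon.
1983 − 1057 = 926 CE.

926 CE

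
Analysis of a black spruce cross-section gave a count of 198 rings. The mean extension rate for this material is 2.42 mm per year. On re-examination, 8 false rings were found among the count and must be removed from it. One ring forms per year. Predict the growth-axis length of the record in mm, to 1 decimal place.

459.8 mm

After corrections the count is 198 − 8 = 190 rings.
Predicted length = 2.42 mm/year × 190 years = 459.8 mm.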